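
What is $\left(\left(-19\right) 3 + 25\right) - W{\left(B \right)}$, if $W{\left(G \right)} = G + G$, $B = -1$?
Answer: $-30$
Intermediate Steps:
$W{\left(G \right)} = 2 G$
$\left(\left(-19\right) 3 + 25\right) - W{\left(B \right)} = \left(\left(-19\right) 3 + 25\right) - 2 \left(-1\right) = \left(-57 + 25\right) - -2 = -32 + 2 = -30$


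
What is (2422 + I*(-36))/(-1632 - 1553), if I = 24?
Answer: -1558/3185 ≈ -0.48917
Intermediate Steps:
(2422 + I*(-36))/(-1632 - 1553) = (2422 + 24*(-36))/(-1632 - 1553) = (2422 - 864)/(-3185) = 1558*(-1/3185) = -1558/3185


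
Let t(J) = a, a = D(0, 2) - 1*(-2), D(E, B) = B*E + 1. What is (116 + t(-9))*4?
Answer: 476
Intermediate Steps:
D(E, B) = 1 + B*E
a = 3 (a = (1 + 2*0) - 1*(-2) = (1 + 0) + 2 = 1 + 2 = 3)
t(J) = 3
(116 + t(-9))*4 = (116 + 3)*4 = 119*4 = 476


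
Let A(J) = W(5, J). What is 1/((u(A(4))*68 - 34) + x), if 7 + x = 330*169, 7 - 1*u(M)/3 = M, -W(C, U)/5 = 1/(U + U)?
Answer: 2/114569 ≈ 1.7457e-5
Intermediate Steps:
W(C, U) = -5/(2*U) (W(C, U) = -5/(U + U) = -5*1/(2*U) = -5/(2*U))
A(J) = -5/(2*J)
u(M) = 21 - 3*M
x = 55763 (x = -7 + 330*169 = -7 + 55770 = 55763)
1/((u(A(4))*68 - 34) + x) = 1/(((21 - (-15)/(2*4))*68 - 34) + 55763) = 1/(((21 - 3*(-5/8))*68 - 34) + 55763) = 1/(((21 + 15/8)*68 - 34) + 55763) = 1/(((183/8)*68 - 34) + 55763) = 1/((3111/2 - 34) + 55763) = 1/(3043/2 + 55763) = 1/(114569/2) = 2/114569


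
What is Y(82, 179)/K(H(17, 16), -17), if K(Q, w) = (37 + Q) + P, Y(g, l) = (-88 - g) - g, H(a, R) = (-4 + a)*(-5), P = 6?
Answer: 126/11 ≈ 11.455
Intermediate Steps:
H(a, R) = 20 - 5*a
Y(g, l) = -88 - 2*g
K(Q, w) = 43 + Q (K(Q, w) = (37 + Q) + 6 = 43 + Q)
Y(82, 179)/K(H(17, 16), -17) = (-88 - 2*82)/(43 + (20 - 5*17)) = (-88 - 164)/(43 + (20 - 85)) = -252/(43 - 65) = -252/(-22) = -252*(-1/22) = 126/11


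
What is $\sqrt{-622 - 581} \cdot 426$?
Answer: $426 i \sqrt{1203} \approx 14776.0 i$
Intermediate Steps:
$\sqrt{-622 - 581} \cdot 426 = \sqrt{-1203} \cdot 426 = i \sqrt{1203} \cdot 426 = 426 i \sqrt{1203}$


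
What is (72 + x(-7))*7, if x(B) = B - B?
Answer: 504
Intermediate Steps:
x(B) = 0
(72 + x(-7))*7 = (72 + 0)*7 = 72*7 = 504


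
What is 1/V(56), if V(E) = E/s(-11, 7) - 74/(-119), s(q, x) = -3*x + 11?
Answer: -595/2962 ≈ -0.20088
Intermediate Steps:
s(q, x) = 11 - 3*x
V(E) = 74/119 - E/10 (V(E) = E/(11 - 3*7) - 74/(-119) = E/(11 - 21) - 74*(-1/119) = E/(-10) + 74/119 = E*(-⅒) + 74/119 = -E/10 + 74/119 = 74/119 - E/10)
1/V(56) = 1/(74/119 - ⅒*56) = 1/(74/119 - 28/5) = 1/(-2962/595) = -595/2962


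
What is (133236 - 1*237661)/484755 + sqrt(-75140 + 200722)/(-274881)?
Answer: -20885/96951 - sqrt(125582)/274881 ≈ -0.21671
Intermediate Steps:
(133236 - 1*237661)/484755 + sqrt(-75140 + 200722)/(-274881) = (133236 - 237661)*(1/484755) + sqrt(125582)*(-1/274881) = -104425*1/484755 - sqrt(125582)/274881 = -20885/96951 - sqrt(125582)/274881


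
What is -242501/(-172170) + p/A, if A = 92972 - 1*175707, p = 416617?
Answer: -10333125731/2848896990 ≈ -3.6271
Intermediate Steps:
A = -82735 (A = 92972 - 175707 = -82735)
-242501/(-172170) + p/A = -242501/(-172170) + 416617/(-82735) = -242501*(-1/172170) + 416617*(-1/82735) = 242501/172170 - 416617/82735 = -10333125731/2848896990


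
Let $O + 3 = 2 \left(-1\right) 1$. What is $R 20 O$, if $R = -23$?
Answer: $2300$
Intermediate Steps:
$O = -5$ ($O = -3 + 2 \left(-1\right) 1 = -3 - 2 = -5$)
$R 20 O = \left(-23\right) 20 \left(-5\right) = \left(-460\right) \left(-5\right) = 2300$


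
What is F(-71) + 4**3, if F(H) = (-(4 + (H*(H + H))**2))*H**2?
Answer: -512401155784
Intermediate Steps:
F(H) = H**2*(-4 - 4*H**4) (F(H) = (-(4 + (H*(2*H))**2))*H**2 = (-(4 + (2*H**2)**2))*H**2 = (-(4 + 4*H**4))*H**2 = (-4 - 4*H**4)*H**2 = H**2*(-4 - 4*H**4))
F(-71) + 4**3 = 4*(-71)**2*(-1 - 1*(-71)**4) + 4**3 = 4*5041*(-1 - 1*25411681) + 64 = 4*5041*(-1 - 25411681) + 64 = 4*5041*(-25411682) + 64 = -512401155848 + 64 = -512401155784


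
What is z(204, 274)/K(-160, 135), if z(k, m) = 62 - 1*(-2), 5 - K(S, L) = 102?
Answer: -64/97 ≈ -0.65979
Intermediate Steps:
K(S, L) = -97 (K(S, L) = 5 - 1*102 = 5 - 102 = -97)
z(k, m) = 64 (z(k, m) = 62 + 2 = 64)
z(204, 274)/K(-160, 135) = 64/(-97) = 64*(-1/97) = -64/97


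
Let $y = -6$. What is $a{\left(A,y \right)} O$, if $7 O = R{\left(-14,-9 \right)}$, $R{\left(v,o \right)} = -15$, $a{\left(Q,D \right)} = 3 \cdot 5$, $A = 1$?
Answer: $- \frac{225}{7} \approx -32.143$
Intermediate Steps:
$a{\left(Q,D \right)} = 15$
$O = - \frac{15}{7}$ ($O = \frac{1}{7} \left(-15\right) = - \frac{15}{7} \approx -2.1429$)
$a{\left(A,y \right)} O = 15 \left(- \frac{15}{7}\right) = - \frac{225}{7}$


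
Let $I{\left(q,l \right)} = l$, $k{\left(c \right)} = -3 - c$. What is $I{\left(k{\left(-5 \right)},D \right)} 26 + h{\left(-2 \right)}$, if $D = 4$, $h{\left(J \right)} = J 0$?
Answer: $104$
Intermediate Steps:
$h{\left(J \right)} = 0$
$I{\left(k{\left(-5 \right)},D \right)} 26 + h{\left(-2 \right)} = 4 \cdot 26 + 0 = 104 + 0 = 104$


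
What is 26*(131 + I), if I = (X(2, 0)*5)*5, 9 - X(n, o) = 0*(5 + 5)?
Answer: 9256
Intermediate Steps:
X(n, o) = 9 (X(n, o) = 9 - 0*(5 + 5) = 9 - 0*10 = 9 - 1*0 = 9 + 0 = 9)
I = 225 (I = (9*5)*5 = 45*5 = 225)
26*(131 + I) = 26*(131 + 225) = 26*356 = 9256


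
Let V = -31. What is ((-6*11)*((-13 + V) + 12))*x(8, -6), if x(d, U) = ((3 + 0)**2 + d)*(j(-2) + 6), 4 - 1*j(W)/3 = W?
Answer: 861696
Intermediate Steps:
j(W) = 12 - 3*W
x(d, U) = 216 + 24*d (x(d, U) = ((3 + 0)**2 + d)*((12 - 3*(-2)) + 6) = (3**2 + d)*((12 + 6) + 6) = (9 + d)*(18 + 6) = (9 + d)*24 = 216 + 24*d)
((-6*11)*((-13 + V) + 12))*x(8, -6) = ((-6*11)*((-13 - 31) + 12))*(216 + 24*8) = (-66*(-44 + 12))*(216 + 192) = -66*(-32)*408 = 2112*408 = 861696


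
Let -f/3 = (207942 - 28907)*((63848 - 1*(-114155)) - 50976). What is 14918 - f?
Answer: 68226851753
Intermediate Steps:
f = -68226836835 (f = -3*(207942 - 28907)*((63848 - 1*(-114155)) - 50976) = -537105*((63848 + 114155) - 50976) = -537105*(178003 - 50976) = -537105*127027 = -3*22742278945 = -68226836835)
14918 - f = 14918 - 1*(-68226836835) = 14918 + 68226836835 = 68226851753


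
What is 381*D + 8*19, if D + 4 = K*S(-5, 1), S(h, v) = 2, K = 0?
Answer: -1372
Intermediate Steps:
D = -4 (D = -4 + 0*2 = -4 + 0 = -4)
381*D + 8*19 = 381*(-4) + 8*19 = -1524 + 152 = -1372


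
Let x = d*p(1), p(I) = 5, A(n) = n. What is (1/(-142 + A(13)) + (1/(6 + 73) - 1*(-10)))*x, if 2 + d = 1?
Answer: -509800/10191 ≈ -50.025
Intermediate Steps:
d = -1 (d = -2 + 1 = -1)
x = -5 (x = -1*5 = -5)
(1/(-142 + A(13)) + (1/(6 + 73) - 1*(-10)))*x = (1/(-142 + 13) + (1/(6 + 73) - 1*(-10)))*(-5) = (1/(-129) + (1/79 + 10))*(-5) = (-1/129 + (1/79 + 10))*(-5) = (-1/129 + 791/79)*(-5) = (101960/10191)*(-5) = -509800/10191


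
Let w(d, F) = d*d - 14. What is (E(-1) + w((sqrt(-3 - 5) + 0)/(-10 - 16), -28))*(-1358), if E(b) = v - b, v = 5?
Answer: 1838732/169 ≈ 10880.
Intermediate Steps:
w(d, F) = -14 + d**2 (w(d, F) = d**2 - 14 = -14 + d**2)
E(b) = 5 - b
(E(-1) + w((sqrt(-3 - 5) + 0)/(-10 - 16), -28))*(-1358) = ((5 - 1*(-1)) + (-14 + ((sqrt(-3 - 5) + 0)/(-10 - 16))**2))*(-1358) = ((5 + 1) + (-14 + ((sqrt(-8) + 0)/(-26))**2))*(-1358) = (6 + (-14 + ((2*I*sqrt(2) + 0)*(-1/26))**2))*(-1358) = (6 + (-14 + ((2*I*sqrt(2))*(-1/26))**2))*(-1358) = (6 + (-14 + (-I*sqrt(2)/13)**2))*(-1358) = (6 + (-14 - 2/169))*(-1358) = (6 - 2368/169)*(-1358) = -1354/169*(-1358) = 1838732/169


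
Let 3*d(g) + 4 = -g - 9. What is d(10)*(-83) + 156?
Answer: 2377/3 ≈ 792.33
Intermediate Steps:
d(g) = -13/3 - g/3 (d(g) = -4/3 + (-g - 9)/3 = -4/3 + (-9 - g)/3 = -4/3 + (-3 - g/3) = -13/3 - g/3)
d(10)*(-83) + 156 = (-13/3 - ⅓*10)*(-83) + 156 = (-13/3 - 10/3)*(-83) + 156 = -23/3*(-83) + 156 = 1909/3 + 156 = 2377/3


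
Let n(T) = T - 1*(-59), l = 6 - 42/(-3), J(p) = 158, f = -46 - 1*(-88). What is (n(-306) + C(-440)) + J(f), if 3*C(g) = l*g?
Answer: -9067/3 ≈ -3022.3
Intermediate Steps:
f = 42 (f = -46 + 88 = 42)
l = 20 (l = 6 - 42*(-1)/3 = 6 - 7*(-2) = 6 + 14 = 20)
n(T) = 59 + T (n(T) = T + 59 = 59 + T)
C(g) = 20*g/3 (C(g) = (20*g)/3 = 20*g/3)
(n(-306) + C(-440)) + J(f) = ((59 - 306) + (20/3)*(-440)) + 158 = (-247 - 8800/3) + 158 = -9541/3 + 158 = -9067/3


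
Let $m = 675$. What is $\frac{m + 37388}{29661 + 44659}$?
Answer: $\frac{38063}{74320} \approx 0.51215$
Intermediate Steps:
$\frac{m + 37388}{29661 + 44659} = \frac{675 + 37388}{29661 + 44659} = \frac{38063}{74320}$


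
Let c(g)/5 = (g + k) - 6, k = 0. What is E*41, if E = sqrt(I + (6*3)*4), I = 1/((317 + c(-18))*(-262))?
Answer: 41*sqrt(191808308098)/51614 ≈ 347.90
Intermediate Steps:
c(g) = -30 + 5*g (c(g) = 5*((g + 0) - 6) = 5*(g - 6) = 5*(-6 + g) = -30 + 5*g)
I = -1/51614 (I = 1/((317 + (-30 + 5*(-18)))*(-262)) = -1/262/(317 + (-30 - 90)) = -1/262/(317 - 120) = -1/262/197 = (1/197)*(-1/262) = -1/51614 ≈ -1.9375e-5)
E = sqrt(191808308098)/51614 (E = sqrt(-1/51614 + (6*3)*4) = sqrt(-1/51614 + 18*4) = sqrt(-1/51614 + 72) = sqrt(3716207/51614) = sqrt(191808308098)/51614 ≈ 8.4853)
E*41 = (sqrt(191808308098)/51614)*41 = 41*sqrt(191808308098)/51614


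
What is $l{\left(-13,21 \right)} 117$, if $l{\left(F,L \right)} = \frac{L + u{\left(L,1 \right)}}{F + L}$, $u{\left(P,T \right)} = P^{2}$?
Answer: $\frac{27027}{4} \approx 6756.8$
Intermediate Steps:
$l{\left(F,L \right)} = \frac{L + L^{2}}{F + L}$
$l{\left(-13,21 \right)} 117 = \frac{21 \left(1 + 21\right)}{-13 + 21} \cdot 117 = 21 \cdot \frac{1}{8} \cdot 22 \cdot 117 = \frac{231}{4} \cdot 117 = \frac{27027}{4}$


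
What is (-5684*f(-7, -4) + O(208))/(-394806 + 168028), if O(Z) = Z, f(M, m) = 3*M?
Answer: -59786/113389 ≈ -0.52726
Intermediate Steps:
(-5684*f(-7, -4) + O(208))/(-394806 + 168028) = (-17052*(-7) + 208)/(-394806 + 168028) = (-5684*(-21) + 208)/(-226778) = (119364 + 208)*(-1/226778) = 119572*(-1/226778) = -59786/113389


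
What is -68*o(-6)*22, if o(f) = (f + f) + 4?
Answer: 11968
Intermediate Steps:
o(f) = 4 + 2*f (o(f) = 2*f + 4 = 4 + 2*f)
-68*o(-6)*22 = -68*(4 + 2*(-6))*22 = -68*(4 - 12)*22 = -68*(-8)*22 = 544*22 = 11968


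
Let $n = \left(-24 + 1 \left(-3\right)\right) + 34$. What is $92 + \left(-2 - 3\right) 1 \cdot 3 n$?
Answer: $-13$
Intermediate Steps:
$n = 7$ ($n = \left(-24 - 3\right) + 34 = -27 + 34 = 7$)
$92 + \left(-2 - 3\right) 1 \cdot 3 n = 92 + \left(-2 - 3\right) 1 \cdot 3 \cdot 7 = 92 + \left(-5\right) 1 \cdot 3 \cdot 7 = 92 + \left(-5\right) 3 \cdot 7 = 92 - 105 = -13$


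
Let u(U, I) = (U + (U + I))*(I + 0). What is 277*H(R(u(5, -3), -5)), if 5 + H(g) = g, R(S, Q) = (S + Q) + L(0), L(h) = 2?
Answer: -8033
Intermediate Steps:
u(U, I) = I*(I + 2*U) (u(U, I) = (U + (I + U))*I = (I + 2*U)*I = I*(I + 2*U))
R(S, Q) = 2 + Q + S (R(S, Q) = (S + Q) + 2 = (Q + S) + 2 = 2 + Q + S)
H(g) = -5 + g
277*H(R(u(5, -3), -5)) = 277*(-5 + (2 - 5 - 3*(-3 + 2*5))) = 277*(-5 + (2 - 5 - 3*(-3 + 10))) = 277*(-5 + (2 - 5 - 3*7)) = 277*(-5 + (2 - 5 - 21)) = 277*(-5 - 24) = 277*(-29) = -8033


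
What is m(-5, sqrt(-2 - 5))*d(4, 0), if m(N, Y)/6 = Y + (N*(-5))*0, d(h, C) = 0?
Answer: 0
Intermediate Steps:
m(N, Y) = 6*Y (m(N, Y) = 6*(Y + (N*(-5))*0) = 6*(Y - 5*N*0) = 6*(Y + 0) = 6*Y)
m(-5, sqrt(-2 - 5))*d(4, 0) = (6*sqrt(-2 - 5))*0 = (6*sqrt(-7))*0 = (6*(I*sqrt(7)))*0 = (6*I*sqrt(7))*0 = 0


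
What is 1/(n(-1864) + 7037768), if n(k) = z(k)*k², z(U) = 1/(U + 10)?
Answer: 927/6522273688 ≈ 1.4213e-7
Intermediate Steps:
z(U) = 1/(10 + U)
n(k) = k²/(10 + k)
1/(n(-1864) + 7037768) = 1/((-1864)²/(10 - 1864) + 7037768) = 1/(3474496/(-1854) + 7037768) = 1/(3474496*(-1/1854) + 7037768) = 1/(-1737248/927 + 7037768) = 1/(6522273688/927) = 927/6522273688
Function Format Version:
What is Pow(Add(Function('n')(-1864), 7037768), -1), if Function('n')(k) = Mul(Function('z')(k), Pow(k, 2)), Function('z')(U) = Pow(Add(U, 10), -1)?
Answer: Rational(927, 6522273688) ≈ 1.4213e-7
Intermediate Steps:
Function('z')(U) = Pow(Add(10, U), -1)
Function('n')(k) = Mul(Pow(k, 2), Pow(Add(10, k), -1)) (Function('n')(k) = Mul(Pow(Add(10, k), -1), Pow(k, 2)) = Mul(Pow(k, 2), Pow(Add(10, k), -1)))
Pow(Add(Function('n')(-1864), 7037768), -1) = Pow(Add(Mul(Pow(-1864, 2), Pow(Add(10, -1864), -1)), 7037768), -1) = Pow(Add(Mul(3474496, Pow(-1854, -1)), 7037768), -1) = Pow(Add(Mul(3474496, Rational(-1, 1854)), 7037768), -1) = Pow(Add(Rational(-1737248, 927), 7037768), -1) = Pow(Rational(6522273688, 927), -1) = Rational(927, 6522273688)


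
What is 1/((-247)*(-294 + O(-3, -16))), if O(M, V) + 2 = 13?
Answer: 1/69901 ≈ 1.4306e-5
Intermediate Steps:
O(M, V) = 11 (O(M, V) = -2 + 13 = 11)
1/((-247)*(-294 + O(-3, -16))) = 1/((-247)*(-294 + 11)) = -1/247/(-283) = -1/247*(-1/283) = 1/69901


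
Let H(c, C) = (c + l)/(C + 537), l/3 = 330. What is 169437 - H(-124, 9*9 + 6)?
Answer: 52863911/312 ≈ 1.6944e+5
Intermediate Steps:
l = 990 (l = 3*330 = 990)
H(c, C) = (990 + c)/(537 + C) (H(c, C) = (c + 990)/(C + 537) = (990 + c)/(537 + C))
169437 - H(-124, 9*9 + 6) = 169437 - (990 - 124)/(537 + (9*9 + 6)) = 169437 - 866/(537 + (81 + 6)) = 169437 - 866/(537 + 87) = 169437 - 866/624 = 169437 - 1*433/312 = 169437 - 433/312 = 52863911/312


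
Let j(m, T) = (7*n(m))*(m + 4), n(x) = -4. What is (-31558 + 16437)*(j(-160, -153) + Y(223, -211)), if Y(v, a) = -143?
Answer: -63886225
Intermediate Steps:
j(m, T) = -112 - 28*m (j(m, T) = (7*(-4))*(m + 4) = -28*(4 + m) = -112 - 28*m)
(-31558 + 16437)*(j(-160, -153) + Y(223, -211)) = (-31558 + 16437)*((-112 - 28*(-160)) - 143) = -15121*((-112 + 4480) - 143) = -15121*(4368 - 143) = -15121*4225 = -63886225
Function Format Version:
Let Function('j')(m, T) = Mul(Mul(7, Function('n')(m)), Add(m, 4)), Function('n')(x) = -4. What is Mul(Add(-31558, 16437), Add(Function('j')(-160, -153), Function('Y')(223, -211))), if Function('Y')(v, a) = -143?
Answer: -63886225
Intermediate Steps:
Function('j')(m, T) = Add(-112, Mul(-28, m)) (Function('j')(m, T) = Mul(Mul(7, -4), Add(m, 4)) = Mul(-28, Add(4, m)) = Add(-112, Mul(-28, m)))
Mul(Add(-31558, 16437), Add(Function('j')(-160, -153), Function('Y')(223, -211))) = Mul(Add(-31558, 16437), Add(Add(-112, Mul(-28, -160)), -143)) = Mul(-15121, Add(Add(-112, 4480), -143)) = Mul(-15121, Add(4368, -143)) = Mul(-15121, 4225) = -63886225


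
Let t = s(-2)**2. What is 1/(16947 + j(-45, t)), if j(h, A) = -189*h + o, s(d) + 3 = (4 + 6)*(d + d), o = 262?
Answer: 1/25714 ≈ 3.8889e-5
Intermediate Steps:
s(d) = -3 + 20*d (s(d) = -3 + (4 + 6)*(d + d) = -3 + 10*(2*d) = -3 + 20*d)
t = 1849 (t = (-3 + 20*(-2))**2 = (-3 - 40)**2 = (-43)**2 = 1849)
j(h, A) = 262 - 189*h (j(h, A) = -189*h + 262 = 262 - 189*h)
1/(16947 + j(-45, t)) = 1/(16947 + (262 - 189*(-45))) = 1/(16947 + (262 + 8505)) = 1/(16947 + 8767) = 1/25714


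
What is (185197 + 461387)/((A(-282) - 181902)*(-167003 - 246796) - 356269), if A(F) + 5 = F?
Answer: 323292/37694634871 ≈ 8.5766e-6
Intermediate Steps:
A(F) = -5 + F
(185197 + 461387)/((A(-282) - 181902)*(-167003 - 246796) - 356269) = (185197 + 461387)/(((-5 - 282) - 181902)*(-167003 - 246796) - 356269) = 646584/((-287 - 181902)*(-413799) - 356269) = 646584/(-182189*(-413799) - 356269) = 646584/(75389626011 - 356269) = 646584/75389269742 = 646584*(1/75389269742) = 323292/37694634871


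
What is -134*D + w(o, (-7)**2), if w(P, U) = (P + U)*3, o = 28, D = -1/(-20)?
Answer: 2243/10 ≈ 224.30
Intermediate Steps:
D = 1/20 (D = -1*(-1/20) = 1/20 ≈ 0.050000)
w(P, U) = 3*P + 3*U
-134*D + w(o, (-7)**2) = -134*1/20 + (3*28 + 3*(-7)**2) = -67/10 + (84 + 3*49) = -67/10 + (84 + 147) = -67/10 + 231 = 2243/10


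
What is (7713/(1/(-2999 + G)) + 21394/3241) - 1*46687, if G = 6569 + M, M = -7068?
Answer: -87593711007/3241 ≈ -2.7027e+7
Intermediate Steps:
G = -499 (G = 6569 - 7068 = -499)
(7713/(1/(-2999 + G)) + 21394/3241) - 1*46687 = (7713/(1/(-2999 - 499)) + 21394/3241) - 1*46687 = (7713/(1/(-3498)) + 21394*(1/3241)) - 46687 = (7713/(-1/3498) + 21394/3241) - 46687 = (7713*(-3498) + 21394/3241) - 46687 = (-26980074 + 21394/3241) - 46687 = -87442398440/3241 - 46687 = -87593711007/3241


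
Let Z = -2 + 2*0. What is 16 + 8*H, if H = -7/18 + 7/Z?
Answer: -136/9 ≈ -15.111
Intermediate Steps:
Z = -2 (Z = -2 + 0 = -2)
H = -35/9 (H = -7/18 + 7/(-2) = -7*1/18 + 7*(-1/2) = -7/18 - 7/2 = -35/9 ≈ -3.8889)
16 + 8*H = 16 + 8*(-35/9) = 16 - 280/9 = -136/9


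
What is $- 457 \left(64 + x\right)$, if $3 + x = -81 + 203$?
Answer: $-83631$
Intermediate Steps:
$x = 119$ ($x = -3 + \left(-81 + 203\right) = -3 + 122 = 119$)
$- 457 \left(64 + x\right) = - 457 \left(64 + 119\right) = \left(-457\right) 183 = -83631$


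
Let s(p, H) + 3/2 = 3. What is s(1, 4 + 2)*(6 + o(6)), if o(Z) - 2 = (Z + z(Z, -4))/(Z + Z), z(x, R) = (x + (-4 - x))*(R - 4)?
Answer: 67/4 ≈ 16.750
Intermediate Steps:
s(p, H) = 3/2 (s(p, H) = -3/2 + 3 = 3/2)
z(x, R) = 16 - 4*R (z(x, R) = -4*(-4 + R) = 16 - 4*R)
o(Z) = 2 + (32 + Z)/(2*Z) (o(Z) = 2 + (Z + (16 - 4*(-4)))/(Z + Z) = 2 + (Z + (16 + 16))/((2*Z)) = 2 + (Z + 32)*(1/(2*Z)) = 2 + (32 + Z)*(1/(2*Z)) = 2 + (32 + Z)/(2*Z))
s(1, 4 + 2)*(6 + o(6)) = 3*(6 + (5/2 + 16/6))/2 = 3*(6 + (5/2 + 16*(⅙)))/2 = 3*(6 + (5/2 + 8/3))/2 = 3*(6 + 31/6)/2 = (3/2)*(67/6) = 67/4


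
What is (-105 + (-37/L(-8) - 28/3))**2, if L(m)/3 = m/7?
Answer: 6175225/576 ≈ 10721.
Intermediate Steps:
L(m) = 3*m/7 (L(m) = 3*(m/7) = 3*m/7)
(-105 + (-37/L(-8) - 28/3))**2 = (-105 + (-37/((3/7)*(-8)) - 28/3))**2 = (-105 + (-37/(-24/7) - 28*1/3))**2 = (-105 + (-37*(-7/24) - 28/3))**2 = (-105 + (259/24 - 28/3))**2 = (-105 + 35/24)**2 = (-2485/24)**2 = 6175225/576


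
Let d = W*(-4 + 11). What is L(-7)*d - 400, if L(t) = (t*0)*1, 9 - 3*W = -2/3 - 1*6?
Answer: -400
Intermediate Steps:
W = 47/9 (W = 3 - (-2/3 - 1*6)/3 = 3 - (-2*⅓ - 6)/3 = 3 - (-⅔ - 6)/3 = 3 - ⅓*(-20/3) = 3 + 20/9 = 47/9 ≈ 5.2222)
d = 329/9 (d = 47*(-4 + 11)/9 = (47/9)*7 = 329/9 ≈ 36.556)
L(t) = 0 (L(t) = 0*1 = 0)
L(-7)*d - 400 = 0*(329/9) - 400 = 0 - 400 = -400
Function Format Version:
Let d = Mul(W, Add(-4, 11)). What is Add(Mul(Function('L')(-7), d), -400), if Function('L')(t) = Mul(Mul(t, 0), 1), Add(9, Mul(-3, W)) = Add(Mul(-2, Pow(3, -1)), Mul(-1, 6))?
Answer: -400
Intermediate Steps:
W = Rational(47, 9) (W = Add(3, Mul(Rational(-1, 3), Add(Mul(-2, Pow(3, -1)), Mul(-1, 6)))) = Add(3, Mul(Rational(-1, 3), Add(Mul(-2, Rational(1, 3)), -6))) = Add(3, Mul(Rational(-1, 3), Add(Rational(-2, 3), -6))) = Add(3, Mul(Rational(-1, 3), Rational(-20, 3))) = Add(3, Rational(20, 9)) = Rational(47, 9) ≈ 5.2222)
d = Rational(329, 9) (d = Mul(Rational(47, 9), Add(-4, 11)) = Mul(Rational(47, 9), 7) = Rational(329, 9) ≈ 36.556)
Function('L')(t) = 0 (Function('L')(t) = Mul(0, 1) = 0)
Add(Mul(Function('L')(-7), d), -400) = Add(Mul(0, Rational(329, 9)), -400) = Add(0, -400) = -400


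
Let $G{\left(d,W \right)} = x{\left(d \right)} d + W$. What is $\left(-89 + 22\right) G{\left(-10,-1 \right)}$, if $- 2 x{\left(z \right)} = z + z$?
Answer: $6767$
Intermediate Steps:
$x{\left(z \right)} = - z$ ($x{\left(z \right)} = - \frac{z + z}{2} = - \frac{2 z}{2} = - z$)
$G{\left(d,W \right)} = W - d^{2}$ ($G{\left(d,W \right)} = - d d + W = - d^{2} + W = W - d^{2}$)
$\left(-89 + 22\right) G{\left(-10,-1 \right)} = \left(-89 + 22\right) \left(-1 - \left(-10\right)^{2}\right) = - 67 \left(-1 - 100\right) = \left(-67\right) \left(-101\right) = 6767$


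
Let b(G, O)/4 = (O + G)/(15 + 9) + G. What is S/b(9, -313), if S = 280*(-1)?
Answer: 210/11 ≈ 19.091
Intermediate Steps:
S = -280
b(G, O) = O/6 + 25*G/6 (b(G, O) = 4*((O + G)/(15 + 9) + G) = 4*((G + O)/24 + G) = 4*((G + O)*(1/24) + G) = 4*((G/24 + O/24) + G) = 4*(O/24 + 25*G/24) = O/6 + 25*G/6)
S/b(9, -313) = -280/((1/6)*(-313) + (25/6)*9) = -280/(-313/6 + 75/2) = -280/(-44/3) = -280*(-3/44) = 210/11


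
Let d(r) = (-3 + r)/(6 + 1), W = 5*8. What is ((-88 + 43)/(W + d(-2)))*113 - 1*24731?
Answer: -1367324/55 ≈ -24860.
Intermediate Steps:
W = 40
d(r) = -3/7 + r/7 (d(r) = (-3 + r)/7 = (-3 + r)*(⅐) = -3/7 + r/7)
((-88 + 43)/(W + d(-2)))*113 - 1*24731 = ((-88 + 43)/(40 + (-3/7 + (⅐)*(-2))))*113 - 1*24731 = -45/(40 + (-3/7 - 2/7))*113 - 24731 = -45/(40 - 5/7)*113 - 24731 = -45/275/7*113 - 24731 = -45*7/275*113 - 24731 = -63/55*113 - 24731 = -7119/55 - 24731 = -1367324/55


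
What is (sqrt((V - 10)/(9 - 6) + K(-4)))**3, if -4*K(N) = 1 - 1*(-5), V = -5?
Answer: -13*I*sqrt(26)/4 ≈ -16.572*I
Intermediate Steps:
K(N) = -3/2 (K(N) = -(1 - 1*(-5))/4 = -(1 + 5)/4 = -1/4*6 = -3/2)
(sqrt((V - 10)/(9 - 6) + K(-4)))**3 = (sqrt((-5 - 10)/(9 - 6) - 3/2))**3 = (sqrt(-15/3 - 3/2))**3 = (sqrt(-15*1/3 - 3/2))**3 = (sqrt(-5 - 3/2))**3 = (sqrt(-13/2))**3 = (I*sqrt(26)/2)**3 = -13*I*sqrt(26)/4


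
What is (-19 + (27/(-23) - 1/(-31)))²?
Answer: 206238321/508369 ≈ 405.69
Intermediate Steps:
(-19 + (27/(-23) - 1/(-31)))² = (-19 + (27*(-1/23) - 1*(-1/31)))² = (-19 + (-27/23 + 1/31))² = (-19 - 814/713)² = (-14361/713)² = 206238321/508369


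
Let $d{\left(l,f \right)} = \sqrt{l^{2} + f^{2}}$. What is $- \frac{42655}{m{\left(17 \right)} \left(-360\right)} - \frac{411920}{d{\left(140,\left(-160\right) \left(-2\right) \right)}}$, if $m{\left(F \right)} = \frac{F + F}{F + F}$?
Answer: $\frac{8531}{72} - \frac{20596 \sqrt{305}}{305} \approx -1060.8$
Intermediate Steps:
$m{\left(F \right)} = 1$ ($m{\left(F \right)} = \frac{2 F}{2 F} = 2 F \frac{1}{2 F} = 1$)
$d{\left(l,f \right)} = \sqrt{f^{2} + l^{2}}$
$- \frac{42655}{m{\left(17 \right)} \left(-360\right)} - \frac{411920}{d{\left(140,\left(-160\right) \left(-2\right) \right)}} = - \frac{42655}{1 \left(-360\right)} - \frac{411920}{\sqrt{\left(\left(-160\right) \left(-2\right)\right)^{2} + 140^{2}}} = - \frac{42655}{-360} - \frac{411920}{\sqrt{320^{2} + 19600}} = \left(-42655\right) \left(- \frac{1}{360}\right) - \frac{411920}{\sqrt{102400 + 19600}} = \frac{8531}{72} - \frac{411920}{\sqrt{122000}} = \frac{8531}{72} - \frac{411920}{20 \sqrt{305}} = \frac{8531}{72} - 411920 \frac{\sqrt{305}}{6100} = \frac{8531}{72} - \frac{20596 \sqrt{305}}{305}$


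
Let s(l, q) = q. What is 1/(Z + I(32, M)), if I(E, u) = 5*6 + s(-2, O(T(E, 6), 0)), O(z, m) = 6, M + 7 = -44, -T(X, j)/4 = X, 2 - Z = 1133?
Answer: -1/1095 ≈ -0.00091324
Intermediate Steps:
Z = -1131 (Z = 2 - 1*1133 = 2 - 1133 = -1131)
T(X, j) = -4*X
M = -51 (M = -7 - 44 = -51)
I(E, u) = 36 (I(E, u) = 5*6 + 6 = 30 + 6 = 36)
1/(Z + I(32, M)) = 1/(-1131 + 36) = 1/(-1095) = -1/1095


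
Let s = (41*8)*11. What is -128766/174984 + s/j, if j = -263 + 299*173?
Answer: -124905649/187612012 ≈ -0.66577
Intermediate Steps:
s = 3608 (s = 328*11 = 3608)
j = 51464 (j = -263 + 51727 = 51464)
-128766/174984 + s/j = -128766/174984 + 3608/51464 = -128766*1/174984 + 3608*(1/51464) = -21461/29164 + 451/6433 = -124905649/187612012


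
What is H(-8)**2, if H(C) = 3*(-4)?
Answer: 144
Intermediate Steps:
H(C) = -12
H(-8)**2 = (-12)**2 = 144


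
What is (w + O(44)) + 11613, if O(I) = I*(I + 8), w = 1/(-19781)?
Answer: 274975680/19781 ≈ 13901.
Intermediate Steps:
w = -1/19781 ≈ -5.0554e-5
O(I) = I*(8 + I)
(w + O(44)) + 11613 = (-1/19781 + 44*(8 + 44)) + 11613 = (-1/19781 + 44*52) + 11613 = (-1/19781 + 2288) + 11613 = 45258927/19781 + 11613 = 274975680/19781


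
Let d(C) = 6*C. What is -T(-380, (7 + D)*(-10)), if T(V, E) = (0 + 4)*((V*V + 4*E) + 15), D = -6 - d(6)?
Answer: -583260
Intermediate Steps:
D = -42 (D = -6 - 6*6 = -6 - 1*36 = -6 - 36 = -42)
T(V, E) = 60 + 4*V**2 + 16*E (T(V, E) = 4*((V**2 + 4*E) + 15) = 4*(15 + V**2 + 4*E) = 60 + 4*V**2 + 16*E)
-T(-380, (7 + D)*(-10)) = -(60 + 4*(-380)**2 + 16*((7 - 42)*(-10))) = -(60 + 4*144400 + 16*(-35*(-10))) = -(60 + 577600 + 16*350) = -(60 + 577600 + 5600) = -1*583260 = -583260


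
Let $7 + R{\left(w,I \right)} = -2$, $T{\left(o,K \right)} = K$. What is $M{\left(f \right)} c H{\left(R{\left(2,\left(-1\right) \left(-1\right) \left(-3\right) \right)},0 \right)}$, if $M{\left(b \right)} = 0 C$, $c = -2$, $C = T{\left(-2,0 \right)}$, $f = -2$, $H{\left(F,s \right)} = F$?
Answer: $0$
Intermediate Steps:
$R{\left(w,I \right)} = -9$ ($R{\left(w,I \right)} = -7 - 2 = -9$)
$C = 0$
$M{\left(b \right)} = 0$ ($M{\left(b \right)} = 0 \cdot 0 = 0$)
$M{\left(f \right)} c H{\left(R{\left(2,\left(-1\right) \left(-1\right) \left(-3\right) \right)},0 \right)} = 0 \left(-2\right) \left(-9\right) = 0 \left(-9\right) = 0$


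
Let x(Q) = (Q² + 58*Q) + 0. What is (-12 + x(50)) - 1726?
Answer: 3662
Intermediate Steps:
x(Q) = Q² + 58*Q
(-12 + x(50)) - 1726 = (-12 + 50*(58 + 50)) - 1726 = (-12 + 50*108) - 1726 = (-12 + 5400) - 1726 = 5388 - 1726 = 3662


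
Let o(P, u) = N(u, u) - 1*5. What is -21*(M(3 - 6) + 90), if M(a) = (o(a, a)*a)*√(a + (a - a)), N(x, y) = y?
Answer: -1890 - 504*I*√3 ≈ -1890.0 - 872.95*I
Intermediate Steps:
o(P, u) = -5 + u (o(P, u) = u - 1*5 = u - 5 = -5 + u)
M(a) = a^(3/2)*(-5 + a) (M(a) = ((-5 + a)*a)*√(a + (a - a)) = (a*(-5 + a))*√(a + 0) = (a*(-5 + a))*√a = a^(3/2)*(-5 + a))
-21*(M(3 - 6) + 90) = -21*((3 - 6)^(3/2)*(-5 + (3 - 6)) + 90) = -21*((-3)^(3/2)*(-5 - 3) + 90) = -21*(-3*I*√3*(-8) + 90) = -21*(24*I*√3 + 90) = -21*(90 + 24*I*√3) = -1890 - 504*I*√3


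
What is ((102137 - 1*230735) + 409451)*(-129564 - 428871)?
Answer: -156838145055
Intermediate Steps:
((102137 - 1*230735) + 409451)*(-129564 - 428871) = ((102137 - 230735) + 409451)*(-558435) = (-128598 + 409451)*(-558435) = 280853*(-558435) = -156838145055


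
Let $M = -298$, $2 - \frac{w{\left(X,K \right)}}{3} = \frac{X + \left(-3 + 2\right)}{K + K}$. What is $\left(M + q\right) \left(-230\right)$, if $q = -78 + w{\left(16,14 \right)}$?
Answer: $\frac{1196575}{14} \approx 85470.0$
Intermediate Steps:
$w{\left(X,K \right)} = 6 - \frac{3 \left(-1 + X\right)}{2 K}$ ($w{\left(X,K \right)} = 6 - 3 \frac{X + \left(-3 + 2\right)}{K + K} = 6 - 3 \frac{X - 1}{2 K} = 6 - 3 \left(-1 + X\right) \frac{1}{2 K} = 6 - 3 \frac{-1 + X}{2 K} = 6 - \frac{3 \left(-1 + X\right)}{2 K}$)
$q = - \frac{2061}{28}$ ($q = -78 + \frac{3 \left(1 - 16 + 4 \cdot 14\right)}{2 \cdot 14} = -78 + \frac{3}{2} \cdot \frac{1}{14} \left(1 - 16 + 56\right) = -78 + \frac{3}{2} \cdot \frac{1}{14} \cdot 41 = -78 + \frac{123}{28} = - \frac{2061}{28} \approx -73.607$)
$\left(M + q\right) \left(-230\right) = \left(-298 - \frac{2061}{28}\right) \left(-230\right) = \left(- \frac{10405}{28}\right) \left(-230\right) = \frac{1196575}{14}$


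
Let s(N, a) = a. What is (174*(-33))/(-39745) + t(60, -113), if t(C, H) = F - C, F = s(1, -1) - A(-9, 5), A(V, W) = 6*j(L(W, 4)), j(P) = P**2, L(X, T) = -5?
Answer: -8380453/39745 ≈ -210.86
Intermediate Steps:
A(V, W) = 150 (A(V, W) = 6*(-5)**2 = 6*25 = 150)
F = -151 (F = -1 - 1*150 = -1 - 150 = -151)
t(C, H) = -151 - C
(174*(-33))/(-39745) + t(60, -113) = (174*(-33))/(-39745) + (-151 - 1*60) = -5742*(-1/39745) + (-151 - 60) = 5742/39745 - 211 = -8380453/39745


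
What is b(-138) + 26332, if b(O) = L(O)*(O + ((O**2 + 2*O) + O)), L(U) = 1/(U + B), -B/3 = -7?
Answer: 1020784/39 ≈ 26174.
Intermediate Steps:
B = 21 (B = -3*(-7) = 21)
L(U) = 1/(21 + U) (L(U) = 1/(U + 21) = 1/(21 + U))
b(O) = (O**2 + 4*O)/(21 + O) (b(O) = (O + ((O**2 + 2*O) + O))/(21 + O) = (O + (O**2 + 3*O))/(21 + O) = (O**2 + 4*O)/(21 + O))
b(-138) + 26332 = -138*(4 - 138)/(21 - 138) + 26332 = -138*(-134)/(-117) + 26332 = -138*(-1/117)*(-134) + 26332 = -6164/39 + 26332 = 1020784/39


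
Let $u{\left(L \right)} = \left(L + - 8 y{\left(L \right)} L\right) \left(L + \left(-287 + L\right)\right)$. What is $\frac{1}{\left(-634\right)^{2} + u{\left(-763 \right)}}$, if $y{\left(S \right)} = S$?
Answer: $\frac{1}{8445564451} \approx 1.1841 \cdot 10^{-10}$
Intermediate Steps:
$u{\left(L \right)} = \left(-287 + 2 L\right) \left(L - 8 L^{2}\right)$ ($u{\left(L \right)} = \left(L + - 8 L L\right) \left(L + \left(-287 + L\right)\right) = \left(L - 8 L^{2}\right) \left(-287 + 2 L\right) = \left(-287 + 2 L\right) \left(L - 8 L^{2}\right)$)
$\frac{1}{\left(-634\right)^{2} + u{\left(-763 \right)}} = \frac{1}{\left(-634\right)^{2} - 763 \left(-287 - 16 \left(-763\right)^{2} + 2298 \left(-763\right)\right)} = \frac{1}{401956 - 763 \left(-287 - 9314704 - 1753374\right)} = \frac{1}{401956 - -8445162495} = \frac{1}{401956 + 8445162495} = \frac{1}{8445564451}$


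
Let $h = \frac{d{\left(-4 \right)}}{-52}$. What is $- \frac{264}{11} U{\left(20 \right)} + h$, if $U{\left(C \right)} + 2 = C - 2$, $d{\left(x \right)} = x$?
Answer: $- \frac{4991}{13} \approx -383.92$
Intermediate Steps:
$U{\left(C \right)} = -4 + C$ ($U{\left(C \right)} = -2 + \left(C - 2\right) = -2 + \left(-2 + C\right) = -4 + C$)
$h = \frac{1}{13}$ ($h = - \frac{4}{-52} = \left(-4\right) \left(- \frac{1}{52}\right) = \frac{1}{13} \approx 0.076923$)
$- \frac{264}{11} U{\left(20 \right)} + h = - \frac{264}{11} \left(-4 + 20\right) + \frac{1}{13} = \left(-264\right) \frac{1}{11} \cdot 16 + \frac{1}{13} = \left(-24\right) 16 + \frac{1}{13} = -384 + \frac{1}{13} = - \frac{4991}{13}$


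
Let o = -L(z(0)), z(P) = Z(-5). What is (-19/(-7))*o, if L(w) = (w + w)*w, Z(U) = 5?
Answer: -950/7 ≈ -135.71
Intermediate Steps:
z(P) = 5
L(w) = 2*w² (L(w) = (2*w)*w = 2*w²)
o = -50 (o = -2*5² = -2*25 = -1*50 = -50)
(-19/(-7))*o = -19/(-7)*(-50) = -19*(-⅐)*(-50) = (19/7)*(-50) = -950/7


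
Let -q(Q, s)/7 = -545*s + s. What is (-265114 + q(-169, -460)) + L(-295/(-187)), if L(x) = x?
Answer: -377140183/187 ≈ -2.0168e+6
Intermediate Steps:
q(Q, s) = 3808*s (q(Q, s) = -7*(-545*s + s) = -(-3808)*s = 3808*s)
(-265114 + q(-169, -460)) + L(-295/(-187)) = (-265114 + 3808*(-460)) - 295/(-187) = (-265114 - 1751680) - 295*(-1/187) = -2016794 + 295/187 = -377140183/187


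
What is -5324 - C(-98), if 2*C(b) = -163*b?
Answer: -13311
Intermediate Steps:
C(b) = -163*b/2 (C(b) = (-163*b)/2 = -163*b/2)
-5324 - C(-98) = -5324 - (-163)*(-98)/2 = -5324 - 1*7987 = -5324 - 7987 = -13311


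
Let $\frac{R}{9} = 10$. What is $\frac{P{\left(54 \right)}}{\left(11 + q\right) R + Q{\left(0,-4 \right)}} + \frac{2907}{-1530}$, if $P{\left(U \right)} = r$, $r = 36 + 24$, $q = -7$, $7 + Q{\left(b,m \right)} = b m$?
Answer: $- \frac{6107}{3530} \approx -1.73$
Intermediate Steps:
$R = 90$ ($R = 9 \cdot 10 = 90$)
$Q{\left(b,m \right)} = -7 + b m$
$r = 60$
$P{\left(U \right)} = 60$
$\frac{P{\left(54 \right)}}{\left(11 + q\right) R + Q{\left(0,-4 \right)}} + \frac{2907}{-1530} = \frac{60}{\left(11 - 7\right) 90 + \left(-7 + 0 \left(-4\right)\right)} + \frac{2907}{-1530} = \frac{60}{4 \cdot 90 + \left(-7 + 0\right)} + 2907 \left(- \frac{1}{1530}\right) = \frac{60}{360 - 7} - \frac{19}{10} = \frac{60}{353} - \frac{19}{10} = - \frac{6107}{3530}$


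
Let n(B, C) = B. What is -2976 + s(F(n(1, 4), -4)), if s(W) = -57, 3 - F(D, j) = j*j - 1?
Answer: -3033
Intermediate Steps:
F(D, j) = 4 - j² (F(D, j) = 3 - (j*j - 1) = 3 - (j² - 1) = 3 - (-1 + j²) = 3 + (1 - j²) = 4 - j²)
-2976 + s(F(n(1, 4), -4)) = -2976 - 57 = -3033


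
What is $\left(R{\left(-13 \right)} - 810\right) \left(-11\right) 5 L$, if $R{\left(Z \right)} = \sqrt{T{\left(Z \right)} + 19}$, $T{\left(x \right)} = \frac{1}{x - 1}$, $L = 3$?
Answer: $133650 - \frac{165 \sqrt{3710}}{14} \approx 1.3293 \cdot 10^{5}$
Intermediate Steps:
$T{\left(x \right)} = \frac{1}{-1 + x}$
$R{\left(Z \right)} = \sqrt{19 + \frac{1}{-1 + Z}}$ ($R{\left(Z \right)} = \sqrt{\frac{1}{-1 + Z} + 19} = \sqrt{19 + \frac{1}{-1 + Z}}$)
$\left(R{\left(-13 \right)} - 810\right) \left(-11\right) 5 L = \left(\sqrt{\frac{-18 + 19 \left(-13\right)}{-1 - 13}} - 810\right) \left(-11\right) 5 \cdot 3 = \left(\sqrt{\frac{-18 - 247}{-14}} - 810\right) \left(\left(-55\right) 3\right) = \left(\sqrt{\left(- \frac{1}{14}\right) \left(-265\right)} - 810\right) \left(-165\right) = \left(\sqrt{\frac{265}{14}} - 810\right) \left(-165\right) = \left(\frac{\sqrt{3710}}{14} - 810\right) \left(-165\right) = \left(-810 + \frac{\sqrt{3710}}{14}\right) \left(-165\right) = 133650 - \frac{165 \sqrt{3710}}{14}$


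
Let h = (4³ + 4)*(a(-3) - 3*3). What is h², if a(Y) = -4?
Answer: 781456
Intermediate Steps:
h = -884 (h = (4³ + 4)*(-4 - 3*3) = (64 + 4)*(-4 - 9) = 68*(-13) = -884)
h² = (-884)² = 781456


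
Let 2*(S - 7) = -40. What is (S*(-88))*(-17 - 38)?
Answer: -62920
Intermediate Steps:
S = -13 (S = 7 + (½)*(-40) = 7 - 20 = -13)
(S*(-88))*(-17 - 38) = (-13*(-88))*(-17 - 38) = 1144*(-55) = -62920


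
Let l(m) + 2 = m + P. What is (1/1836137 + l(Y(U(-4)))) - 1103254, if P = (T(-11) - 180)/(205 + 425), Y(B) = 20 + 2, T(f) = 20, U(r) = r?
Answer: -127618421702783/115676631 ≈ -1.1032e+6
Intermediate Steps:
Y(B) = 22
P = -16/63 (P = (20 - 180)/(205 + 425) = -160/630 = -160*1/630 = -16/63 ≈ -0.25397)
l(m) = -142/63 + m (l(m) = -2 + (m - 16/63) = -2 + (-16/63 + m) = -142/63 + m)
(1/1836137 + l(Y(U(-4)))) - 1103254 = (1/1836137 + (-142/63 + 22)) - 1103254 = (1/1836137 + 1244/63) - 1103254 = 2284154491/115676631 - 1103254 = -127618421702783/115676631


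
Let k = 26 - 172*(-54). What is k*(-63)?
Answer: -586782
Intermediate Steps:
k = 9314 (k = 26 + 9288 = 9314)
k*(-63) = 9314*(-63) = -586782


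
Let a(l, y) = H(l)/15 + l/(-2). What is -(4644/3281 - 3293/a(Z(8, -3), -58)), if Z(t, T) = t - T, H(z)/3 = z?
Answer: -108196582/108273 ≈ -999.29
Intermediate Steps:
H(z) = 3*z
a(l, y) = -3*l/10 (a(l, y) = (3*l)/15 + l/(-2) = (3*l)*(1/15) + l*(-1/2) = l/5 - l/2 = -3*l/10)
-(4644/3281 - 3293/a(Z(8, -3), -58)) = -(4644/3281 - 3293*(-10/(3*(8 - 1*(-3))))) = -(4644*(1/3281) - 3293*(-10/(3*(8 + 3)))) = -(4644/3281 - 3293/((-3/10*11))) = -(4644/3281 - 3293/(-33/10)) = -(4644/3281 - 3293*(-10/33)) = -(4644/3281 + 32930/33) = -1*108196582/108273 = -108196582/108273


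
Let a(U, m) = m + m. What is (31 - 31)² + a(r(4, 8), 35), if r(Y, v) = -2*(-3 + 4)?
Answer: 70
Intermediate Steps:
r(Y, v) = -2 (r(Y, v) = -2*1 = -2)
a(U, m) = 2*m
(31 - 31)² + a(r(4, 8), 35) = (31 - 31)² + 2*35 = 0² + 70 = 0 + 70 = 70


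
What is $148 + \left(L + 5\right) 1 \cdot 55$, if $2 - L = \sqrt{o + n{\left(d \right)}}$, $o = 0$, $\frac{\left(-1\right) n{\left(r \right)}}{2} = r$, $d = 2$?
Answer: $533 - 110 i \approx 533.0 - 110.0 i$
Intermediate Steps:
$n{\left(r \right)} = - 2 r$
$L = 2 - 2 i$ ($L = 2 - \sqrt{0 - 4} = 2 - \sqrt{-4} = 2 - 2 i \approx 2.0 - 2.0 i$)
$148 + \left(L + 5\right) 1 \cdot 55 = 148 + \left(\left(2 - 2 i\right) + 5\right) 1 \cdot 55 = 148 + \left(7 - 2 i\right) 1 \cdot 55 = 148 + \left(7 - 2 i\right) 55 = 148 + \left(385 - 110 i\right) = 533 - 110 i$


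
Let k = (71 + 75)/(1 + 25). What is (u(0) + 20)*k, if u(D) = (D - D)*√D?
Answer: 1460/13 ≈ 112.31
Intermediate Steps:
u(D) = 0 (u(D) = 0*√D = 0)
k = 73/13 (k = 146/26 = 146*(1/26) = 73/13 ≈ 5.6154)
(u(0) + 20)*k = (0 + 20)*(73/13) = 20*(73/13) = 1460/13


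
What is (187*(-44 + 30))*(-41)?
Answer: 107338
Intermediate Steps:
(187*(-44 + 30))*(-41) = (187*(-14))*(-41) = -2618*(-41) = 107338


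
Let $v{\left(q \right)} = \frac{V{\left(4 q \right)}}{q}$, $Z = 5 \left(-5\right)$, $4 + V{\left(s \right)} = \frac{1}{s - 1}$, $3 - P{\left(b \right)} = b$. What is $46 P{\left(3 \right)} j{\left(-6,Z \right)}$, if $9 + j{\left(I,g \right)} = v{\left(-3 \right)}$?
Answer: $0$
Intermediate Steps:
$P{\left(b \right)} = 3 - b$
$V{\left(s \right)} = -4 + \frac{1}{-1 + s}$ ($V{\left(s \right)} = -4 + \frac{1}{s - 1} = -4 + \frac{1}{-1 + s}$)
$Z = -25$
$v{\left(q \right)} = \frac{5 - 16 q}{q \left(-1 + 4 q\right)}$ ($v{\left(q \right)} = \frac{\frac{1}{-1 + 4 q} \left(5 - 4 \cdot 4 q\right)}{q} = \frac{\frac{1}{-1 + 4 q} \left(5 - 16 q\right)}{q} = \frac{5 - 16 q}{q \left(-1 + 4 q\right)}$)
$j{\left(I,g \right)} = - \frac{298}{39}$ ($j{\left(I,g \right)} = -9 + \frac{5 - -48}{\left(-3\right) \left(-1 + 4 \left(-3\right)\right)} = -9 - \frac{5 + 48}{3 \left(-1 - 12\right)} = -9 - \frac{1}{3} \frac{1}{-13} \cdot 53 = -9 - \left(- \frac{1}{39}\right) 53 = -9 + \frac{53}{39} = - \frac{298}{39}$)
$46 P{\left(3 \right)} j{\left(-6,Z \right)} = 46 \left(3 - 3\right) \left(- \frac{298}{39}\right) = 46 \cdot 0 \left(- \frac{298}{39}\right) = 0 \left(- \frac{298}{39}\right) = 0$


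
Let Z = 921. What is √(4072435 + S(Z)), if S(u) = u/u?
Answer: 2*√1018109 ≈ 2018.0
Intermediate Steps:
S(u) = 1
√(4072435 + S(Z)) = √(4072435 + 1) = √4072436 = 2*√1018109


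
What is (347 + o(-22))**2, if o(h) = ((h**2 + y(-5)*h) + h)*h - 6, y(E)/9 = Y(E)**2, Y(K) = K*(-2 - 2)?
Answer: 3001823060929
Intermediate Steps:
Y(K) = -4*K (Y(K) = K*(-4) = -4*K)
y(E) = 144*E**2 (y(E) = 9*(-4*E)**2 = 9*(16*E**2) = 144*E**2)
o(h) = -6 + h*(h**2 + 3601*h) (o(h) = ((h**2 + (144*(-5)**2)*h) + h)*h - 6 = ((h**2 + (144*25)*h) + h)*h - 6 = ((h**2 + 3600*h) + h)*h - 6 = (h**2 + 3601*h)*h - 6 = h*(h**2 + 3601*h) - 6 = -6 + h*(h**2 + 3601*h))
(347 + o(-22))**2 = (347 + (-6 + (-22)**3 + 3601*(-22)**2))**2 = (347 + (-6 - 10648 + 3601*484))**2 = (347 + (-6 - 10648 + 1742884))**2 = (347 + 1732230)**2 = 1732577**2 = 3001823060929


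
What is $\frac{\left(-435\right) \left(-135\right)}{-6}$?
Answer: $- \frac{19575}{2} \approx -9787.5$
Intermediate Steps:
$\frac{\left(-435\right) \left(-135\right)}{-6} = \left(- \frac{1}{6}\right) 58725 = - \frac{19575}{2}$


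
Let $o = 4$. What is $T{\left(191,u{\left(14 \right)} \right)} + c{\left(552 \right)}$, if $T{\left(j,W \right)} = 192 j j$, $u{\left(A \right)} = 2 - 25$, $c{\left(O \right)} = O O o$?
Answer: $8223168$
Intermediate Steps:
$c{\left(O \right)} = 4 O^{2}$ ($c{\left(O \right)} = O O 4 = O^{2} \cdot 4 = 4 O^{2}$)
$u{\left(A \right)} = -23$ ($u{\left(A \right)} = 2 - 25 = -23$)
$T{\left(j,W \right)} = 192 j^{2}$
$T{\left(191,u{\left(14 \right)} \right)} + c{\left(552 \right)} = 192 \cdot 191^{2} + 4 \cdot 552^{2} = 192 \cdot 36481 + 4 \cdot 304704 = 7004352 + 1218816 = 8223168$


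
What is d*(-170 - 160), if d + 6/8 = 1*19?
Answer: -12045/2 ≈ -6022.5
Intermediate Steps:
d = 73/4 (d = -¾ + 1*19 = -¾ + 19 = 73/4 ≈ 18.250)
d*(-170 - 160) = 73*(-170 - 160)/4 = (73/4)*(-330) = -12045/2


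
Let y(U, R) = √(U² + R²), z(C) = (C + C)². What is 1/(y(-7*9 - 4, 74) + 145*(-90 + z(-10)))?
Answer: 8990/404098507 - √9965/2020492535 ≈ 2.2198e-5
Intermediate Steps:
z(C) = 4*C² (z(C) = (2*C)² = 4*C²)
y(U, R) = √(R² + U²)
1/(y(-7*9 - 4, 74) + 145*(-90 + z(-10))) = 1/(√(74² + (-7*9 - 4)²) + 145*(-90 + 4*(-10)²)) = 1/(√(5476 + (-63 - 4)²) + 145*(-90 + 4*100)) = 1/(√(5476 + (-67)²) + 145*(-90 + 400)) = 1/(√(5476 + 4489) + 145*310) = 1/(√9965 + 44950) = 1/(44950 + √9965)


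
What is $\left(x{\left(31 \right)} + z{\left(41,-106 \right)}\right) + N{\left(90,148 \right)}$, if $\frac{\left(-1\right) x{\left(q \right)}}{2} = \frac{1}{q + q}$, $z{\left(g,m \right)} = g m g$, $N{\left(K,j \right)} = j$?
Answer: $- \frac{5519179}{31} \approx -1.7804 \cdot 10^{5}$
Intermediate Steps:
$z{\left(g,m \right)} = m g^{2}$
$x{\left(q \right)} = - \frac{1}{q}$ ($x{\left(q \right)} = - \frac{2}{q + q} = - \frac{2}{2 q} = - 2 \frac{1}{2 q} = - \frac{1}{q}$)
$\left(x{\left(31 \right)} + z{\left(41,-106 \right)}\right) + N{\left(90,148 \right)} = \left(- \frac{1}{31} - 106 \cdot 41^{2}\right) + 148 = \left(\left(-1\right) \frac{1}{31} - 178186\right) + 148 = \left(- \frac{1}{31} - 178186\right) + 148 = - \frac{5523767}{31} + 148 = - \frac{5519179}{31}$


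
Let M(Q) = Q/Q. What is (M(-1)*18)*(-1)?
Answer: -18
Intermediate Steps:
M(Q) = 1
(M(-1)*18)*(-1) = (1*18)*(-1) = 18*(-1) = -18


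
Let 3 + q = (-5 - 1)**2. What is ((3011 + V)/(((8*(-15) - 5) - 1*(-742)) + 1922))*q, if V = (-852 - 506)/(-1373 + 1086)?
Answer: 4080285/104099 ≈ 39.196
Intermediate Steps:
V = 194/41 (V = -1358/(-287) = -1358*(-1/287) = 194/41 ≈ 4.7317)
q = 33 (q = -3 + (-5 - 1)**2 = -3 + (-6)**2 = -3 + 36 = 33)
((3011 + V)/(((8*(-15) - 5) - 1*(-742)) + 1922))*q = ((3011 + 194/41)/(((8*(-15) - 5) - 1*(-742)) + 1922))*33 = (123645/(41*(((-120 - 5) + 742) + 1922)))*33 = (123645/(41*((-125 + 742) + 1922)))*33 = (123645/(41*(617 + 1922)))*33 = ((123645/41)/2539)*33 = ((123645/41)*(1/2539))*33 = (123645/104099)*33 = 4080285/104099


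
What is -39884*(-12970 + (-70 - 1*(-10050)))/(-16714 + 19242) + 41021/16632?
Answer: 61985070569/1313928 ≈ 47175.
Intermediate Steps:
-39884*(-12970 + (-70 - 1*(-10050)))/(-16714 + 19242) + 41021/16632 = -39884/(2528/(-12970 + (-70 + 10050))) + 41021*(1/16632) = -39884/(2528/(-12970 + 9980)) + 41021/16632 = -39884/(2528/(-2990)) + 41021/16632 = -39884/(2528*(-1/2990)) + 41021/16632 = -39884/(-1264/1495) + 41021/16632 = -39884*(-1495/1264) + 41021/16632 = 14906645/316 + 41021/16632 = 61985070569/1313928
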